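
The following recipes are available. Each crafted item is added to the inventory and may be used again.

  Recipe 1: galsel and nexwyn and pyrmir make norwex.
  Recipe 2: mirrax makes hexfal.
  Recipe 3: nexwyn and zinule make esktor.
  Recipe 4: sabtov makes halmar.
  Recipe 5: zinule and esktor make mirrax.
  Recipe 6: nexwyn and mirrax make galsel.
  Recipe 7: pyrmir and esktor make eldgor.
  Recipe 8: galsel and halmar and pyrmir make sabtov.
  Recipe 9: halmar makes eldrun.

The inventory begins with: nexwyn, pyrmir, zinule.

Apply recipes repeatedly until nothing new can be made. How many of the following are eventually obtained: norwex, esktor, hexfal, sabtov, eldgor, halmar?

4

nexwyn and zinule → esktor (Recipe 3).
pyrmir and esktor → eldgor (Recipe 7).
zinule and esktor → mirrax (Recipe 5).
mirrax → hexfal (Recipe 2).
Using Recipe 6, nexwyn and mirrax make galsel.
Using Recipe 1, galsel, nexwyn, and pyrmir make norwex.
norwex: reached.
esktor: reached.
hexfal: reached.
sabtov would need galsel, halmar, and pyrmir (Recipe 8), but halmar is never obtained.
eldgor: reached.
halmar would need sabtov (Recipe 4), but sabtov is never obtained.
Reached: norwex, esktor, hexfal, and eldgor — 4 of the 6.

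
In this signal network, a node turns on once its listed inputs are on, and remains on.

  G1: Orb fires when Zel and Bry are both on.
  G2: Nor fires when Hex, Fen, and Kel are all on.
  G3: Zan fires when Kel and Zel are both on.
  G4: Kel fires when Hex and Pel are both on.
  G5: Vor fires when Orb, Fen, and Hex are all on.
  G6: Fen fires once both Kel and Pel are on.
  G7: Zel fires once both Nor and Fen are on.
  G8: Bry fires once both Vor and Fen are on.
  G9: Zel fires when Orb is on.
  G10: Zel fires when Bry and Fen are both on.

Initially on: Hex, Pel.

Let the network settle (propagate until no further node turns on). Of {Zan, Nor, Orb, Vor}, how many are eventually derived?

2

G4: Hex and Pel on → Kel on.
G6: Kel and Pel on → Fen on.
Hex, Fen, and Kel are on, so Nor fires (G2).
G7: Nor and Fen on → Zel on.
Kel and Zel are on, so Zan fires (G3).
Zan: reached.
Nor: reached.
Orb would need Zel and Bry (G1), but Bry never turns on.
Vor would need Orb, Fen, and Hex (G5), but Orb never turns on.
Reached: Zan and Nor — 2 of the 4.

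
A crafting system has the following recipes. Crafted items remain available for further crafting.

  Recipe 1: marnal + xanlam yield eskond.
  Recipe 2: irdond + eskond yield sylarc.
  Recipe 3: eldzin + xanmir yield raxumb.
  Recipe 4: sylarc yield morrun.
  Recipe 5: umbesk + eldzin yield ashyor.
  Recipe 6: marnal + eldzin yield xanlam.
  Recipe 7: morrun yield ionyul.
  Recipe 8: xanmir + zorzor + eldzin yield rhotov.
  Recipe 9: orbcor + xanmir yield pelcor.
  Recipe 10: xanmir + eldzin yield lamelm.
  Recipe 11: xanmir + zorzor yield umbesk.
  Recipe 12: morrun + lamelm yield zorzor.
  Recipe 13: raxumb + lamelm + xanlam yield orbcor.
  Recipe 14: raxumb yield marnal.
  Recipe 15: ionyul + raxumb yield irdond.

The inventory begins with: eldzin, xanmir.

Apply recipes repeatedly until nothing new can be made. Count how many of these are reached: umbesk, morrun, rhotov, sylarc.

0

umbesk would need xanmir and zorzor (Recipe 11), but zorzor is never obtained.
morrun would need sylarc (Recipe 4), but sylarc is never obtained.
rhotov would need xanmir, zorzor, and eldzin (Recipe 8), but zorzor is never obtained.
sylarc would need irdond and eskond (Recipe 2), but irdond is never obtained.
None of the 4 are reached.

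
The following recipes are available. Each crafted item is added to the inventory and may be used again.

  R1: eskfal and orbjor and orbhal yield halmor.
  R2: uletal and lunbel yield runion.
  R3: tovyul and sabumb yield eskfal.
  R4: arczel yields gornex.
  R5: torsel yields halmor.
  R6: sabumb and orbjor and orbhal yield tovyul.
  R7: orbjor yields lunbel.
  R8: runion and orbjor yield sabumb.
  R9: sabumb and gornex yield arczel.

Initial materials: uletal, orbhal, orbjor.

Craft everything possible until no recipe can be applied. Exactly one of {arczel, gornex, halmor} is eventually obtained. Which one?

orbjor → lunbel (R7).
Using R2, uletal and lunbel make runion.
Using R8, runion and orbjor make sabumb.
sabumb and orbjor and orbhal → tovyul (R6).
Using R3, tovyul and sabumb make eskfal.
Using R1, eskfal, orbjor, and orbhal make halmor.
arczel would need sabumb and gornex (R9), but gornex is never obtained. gornex would need arczel (R4), but arczel is never obtained.

halmor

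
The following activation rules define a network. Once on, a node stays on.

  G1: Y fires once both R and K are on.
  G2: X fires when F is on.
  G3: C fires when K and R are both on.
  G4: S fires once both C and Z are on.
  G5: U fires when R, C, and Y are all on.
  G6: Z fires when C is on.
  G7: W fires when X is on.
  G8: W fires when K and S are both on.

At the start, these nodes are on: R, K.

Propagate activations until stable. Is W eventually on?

G3: K and R on → C on.
G6: C on → Z on.
G4: C and Z on → S on.
K and S are on, so W fires (G8).

Yes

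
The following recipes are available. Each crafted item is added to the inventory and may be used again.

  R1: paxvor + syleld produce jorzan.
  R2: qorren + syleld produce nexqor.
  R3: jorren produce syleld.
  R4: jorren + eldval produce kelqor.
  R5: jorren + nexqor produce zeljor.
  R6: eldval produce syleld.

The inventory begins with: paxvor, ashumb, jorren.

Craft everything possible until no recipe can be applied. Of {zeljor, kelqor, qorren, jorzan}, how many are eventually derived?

1

jorren → syleld (R3).
paxvor + syleld → jorzan (R1).
zeljor would need jorren and nexqor (R5), but nexqor is never obtained.
kelqor would need jorren and eldval (R4), but eldval is never obtained.
No rule produces qorren, and it is not given.
jorzan: reached.
Reached: jorzan — 1 of the 4.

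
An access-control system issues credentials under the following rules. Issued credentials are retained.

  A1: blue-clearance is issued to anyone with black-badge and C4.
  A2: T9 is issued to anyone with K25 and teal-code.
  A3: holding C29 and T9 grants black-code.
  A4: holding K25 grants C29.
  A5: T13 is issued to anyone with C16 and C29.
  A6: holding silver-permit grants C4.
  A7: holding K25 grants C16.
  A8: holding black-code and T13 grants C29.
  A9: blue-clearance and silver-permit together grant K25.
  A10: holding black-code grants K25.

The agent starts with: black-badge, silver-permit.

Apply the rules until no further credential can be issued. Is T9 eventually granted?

No

T9 would need K25 and teal-code (A2), but teal-code is never granted.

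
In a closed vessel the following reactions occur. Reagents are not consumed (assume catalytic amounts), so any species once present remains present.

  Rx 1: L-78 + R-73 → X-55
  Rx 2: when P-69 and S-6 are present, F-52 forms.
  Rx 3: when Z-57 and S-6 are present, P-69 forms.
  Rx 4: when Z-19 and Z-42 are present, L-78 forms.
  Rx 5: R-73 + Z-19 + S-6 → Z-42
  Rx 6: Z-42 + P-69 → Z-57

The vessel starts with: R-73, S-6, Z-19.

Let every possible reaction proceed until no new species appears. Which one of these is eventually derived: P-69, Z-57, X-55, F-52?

X-55

R-73, Z-19, and S-6 present → Z-42 forms (Rx 5).
Z-19 and Z-42 present → L-78 forms (Rx 4).
L-78 and R-73 present → X-55 forms (Rx 1).
P-69 would need Z-57 and S-6 (Rx 3), but Z-57 never forms. Z-57 would need Z-42 and P-69 (Rx 6), but P-69 never forms. F-52 would need P-69 and S-6 (Rx 2), but P-69 never forms.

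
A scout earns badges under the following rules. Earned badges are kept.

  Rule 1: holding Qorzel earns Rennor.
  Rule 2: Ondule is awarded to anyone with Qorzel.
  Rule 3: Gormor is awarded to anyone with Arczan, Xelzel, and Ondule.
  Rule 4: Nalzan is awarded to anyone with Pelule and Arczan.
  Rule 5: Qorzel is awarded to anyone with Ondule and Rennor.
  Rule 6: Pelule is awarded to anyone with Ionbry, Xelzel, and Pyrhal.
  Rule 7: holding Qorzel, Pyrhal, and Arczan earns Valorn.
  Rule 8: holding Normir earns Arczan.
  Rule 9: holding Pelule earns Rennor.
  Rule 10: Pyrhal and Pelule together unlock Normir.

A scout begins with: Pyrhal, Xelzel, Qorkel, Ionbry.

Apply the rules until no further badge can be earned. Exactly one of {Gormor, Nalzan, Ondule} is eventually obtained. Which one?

With Ionbry, Xelzel, and Pyrhal, Pelule is earned (Rule 6).
With Pyrhal and Pelule, Normir is earned (Rule 10).
With Normir, Arczan is earned (Rule 8).
With Pelule and Arczan, Nalzan is earned (Rule 4).
Ondule would need Qorzel (Rule 2), but Qorzel is never earned. Gormor would need Arczan, Xelzel, and Ondule (Rule 3), but Ondule is never earned.

Nalzan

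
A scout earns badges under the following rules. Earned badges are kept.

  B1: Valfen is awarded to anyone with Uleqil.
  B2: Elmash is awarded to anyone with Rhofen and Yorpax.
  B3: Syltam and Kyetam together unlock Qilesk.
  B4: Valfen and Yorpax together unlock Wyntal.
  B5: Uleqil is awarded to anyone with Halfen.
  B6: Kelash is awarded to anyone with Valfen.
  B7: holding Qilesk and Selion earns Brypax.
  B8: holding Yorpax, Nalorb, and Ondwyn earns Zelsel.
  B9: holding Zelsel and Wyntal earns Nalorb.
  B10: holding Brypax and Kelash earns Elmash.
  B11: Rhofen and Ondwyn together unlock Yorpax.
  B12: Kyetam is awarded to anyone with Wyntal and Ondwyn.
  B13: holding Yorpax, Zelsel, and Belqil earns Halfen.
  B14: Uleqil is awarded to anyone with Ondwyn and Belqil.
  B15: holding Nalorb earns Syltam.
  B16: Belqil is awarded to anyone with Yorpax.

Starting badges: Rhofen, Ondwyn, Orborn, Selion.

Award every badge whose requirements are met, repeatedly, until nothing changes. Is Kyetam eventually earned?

Yes

With Rhofen and Ondwyn, Yorpax is earned (B11).
With Yorpax, Belqil is earned (B16).
With Ondwyn and Belqil, Uleqil is earned (B14).
With Uleqil, Valfen is earned (B1).
With Valfen and Yorpax, Wyntal is earned (B4).
With Wyntal and Ondwyn, Kyetam is earned (B12).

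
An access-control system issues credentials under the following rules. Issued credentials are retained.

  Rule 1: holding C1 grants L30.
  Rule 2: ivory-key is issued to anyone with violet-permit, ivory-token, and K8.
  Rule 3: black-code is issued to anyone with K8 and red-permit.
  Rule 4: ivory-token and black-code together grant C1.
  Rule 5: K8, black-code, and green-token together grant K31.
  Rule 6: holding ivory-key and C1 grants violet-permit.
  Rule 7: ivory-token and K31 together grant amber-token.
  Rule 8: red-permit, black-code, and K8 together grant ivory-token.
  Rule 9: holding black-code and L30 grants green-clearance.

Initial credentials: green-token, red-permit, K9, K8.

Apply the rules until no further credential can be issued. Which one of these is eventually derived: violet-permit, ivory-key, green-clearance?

Holding K8 and red-permit grants black-code (Rule 3).
Holding red-permit, black-code, and K8 grants ivory-token (Rule 8).
Holding ivory-token and black-code grants C1 (Rule 4).
Holding C1 grants L30 (Rule 1).
Holding black-code and L30 grants green-clearance (Rule 9).
violet-permit would need ivory-key and C1 (Rule 6), but ivory-key is never granted. ivory-key would need violet-permit, ivory-token, and K8 (Rule 2), but violet-permit is never granted.

green-clearance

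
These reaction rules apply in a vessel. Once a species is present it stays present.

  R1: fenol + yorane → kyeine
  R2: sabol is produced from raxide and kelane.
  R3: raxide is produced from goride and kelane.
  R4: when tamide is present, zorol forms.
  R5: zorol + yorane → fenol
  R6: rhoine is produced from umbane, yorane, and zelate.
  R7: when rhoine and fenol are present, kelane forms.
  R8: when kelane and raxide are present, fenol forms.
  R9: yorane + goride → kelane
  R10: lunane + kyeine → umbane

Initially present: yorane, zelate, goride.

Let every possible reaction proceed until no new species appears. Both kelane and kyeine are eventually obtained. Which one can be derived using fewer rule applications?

kelane: yorane and goride present → kelane forms (R9). [1 rule application]
kyeine: yorane and goride present → kelane forms (R9). goride and kelane present → raxide forms (R3). kelane and raxide present → fenol forms (R8). fenol and yorane present → kyeine forms (R1). [4 rule applications]
kelane needs fewer.

kelane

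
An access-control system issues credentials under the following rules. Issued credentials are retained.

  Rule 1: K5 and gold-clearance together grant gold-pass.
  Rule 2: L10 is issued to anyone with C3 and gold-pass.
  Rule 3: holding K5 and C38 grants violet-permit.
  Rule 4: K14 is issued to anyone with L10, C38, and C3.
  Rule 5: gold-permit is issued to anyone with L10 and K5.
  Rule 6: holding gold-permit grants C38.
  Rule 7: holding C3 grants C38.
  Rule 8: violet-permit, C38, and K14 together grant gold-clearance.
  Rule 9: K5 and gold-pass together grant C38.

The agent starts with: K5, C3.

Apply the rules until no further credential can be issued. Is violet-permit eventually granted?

Holding C3 grants C38 (Rule 7).
Holding K5 and C38 grants violet-permit (Rule 3).

Yes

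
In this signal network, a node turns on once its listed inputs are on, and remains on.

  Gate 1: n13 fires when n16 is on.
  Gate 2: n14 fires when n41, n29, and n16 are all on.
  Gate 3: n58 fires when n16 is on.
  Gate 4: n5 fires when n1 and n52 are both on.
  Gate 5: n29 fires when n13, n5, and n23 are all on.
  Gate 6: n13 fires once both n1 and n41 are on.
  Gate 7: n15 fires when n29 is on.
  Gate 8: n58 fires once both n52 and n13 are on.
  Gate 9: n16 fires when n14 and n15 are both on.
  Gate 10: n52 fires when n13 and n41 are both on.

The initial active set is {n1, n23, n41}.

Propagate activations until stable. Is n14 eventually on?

No

n14 would need n41, n29, and n16 (Gate 2), but n16 never turns on.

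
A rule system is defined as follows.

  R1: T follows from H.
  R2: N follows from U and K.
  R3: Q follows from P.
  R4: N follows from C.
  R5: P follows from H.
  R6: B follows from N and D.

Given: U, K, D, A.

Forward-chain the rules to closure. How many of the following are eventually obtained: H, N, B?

2

From U and K, R2 gives N.
N and D hold, so B follows (R6).
No rule produces H, and it is not given.
N: reached.
B: reached.
Reached: N and B — 2 of the 3.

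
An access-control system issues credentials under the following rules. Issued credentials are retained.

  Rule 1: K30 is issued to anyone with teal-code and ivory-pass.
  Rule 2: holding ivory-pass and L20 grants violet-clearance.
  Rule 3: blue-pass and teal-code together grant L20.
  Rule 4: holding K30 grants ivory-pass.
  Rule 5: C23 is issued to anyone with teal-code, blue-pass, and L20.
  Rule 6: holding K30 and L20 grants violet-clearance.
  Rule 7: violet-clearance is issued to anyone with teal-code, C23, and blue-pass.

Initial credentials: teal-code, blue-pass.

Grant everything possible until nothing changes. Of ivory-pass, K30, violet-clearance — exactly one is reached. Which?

Holding blue-pass and teal-code grants L20 (Rule 3).
Holding teal-code, blue-pass, and L20 grants C23 (Rule 5).
Holding teal-code, C23, and blue-pass grants violet-clearance (Rule 7).
K30 would need teal-code and ivory-pass (Rule 1), but ivory-pass is never granted. ivory-pass would need K30 (Rule 4), but K30 is never granted.

violet-clearance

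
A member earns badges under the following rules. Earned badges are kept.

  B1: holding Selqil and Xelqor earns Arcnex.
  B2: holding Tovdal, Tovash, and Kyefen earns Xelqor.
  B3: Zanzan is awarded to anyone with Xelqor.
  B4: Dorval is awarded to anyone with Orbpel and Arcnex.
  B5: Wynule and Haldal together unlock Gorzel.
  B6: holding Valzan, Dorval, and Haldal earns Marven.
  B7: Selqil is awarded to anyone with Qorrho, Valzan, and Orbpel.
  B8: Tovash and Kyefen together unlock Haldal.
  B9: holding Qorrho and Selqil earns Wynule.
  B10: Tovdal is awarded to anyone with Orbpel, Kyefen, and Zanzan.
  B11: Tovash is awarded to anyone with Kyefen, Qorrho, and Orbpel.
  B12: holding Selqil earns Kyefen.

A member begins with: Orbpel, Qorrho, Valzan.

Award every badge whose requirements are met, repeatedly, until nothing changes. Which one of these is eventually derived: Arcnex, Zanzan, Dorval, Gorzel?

With Qorrho, Valzan, and Orbpel, Selqil is earned (B7).
With Qorrho and Selqil, Wynule is earned (B9).
With Selqil, Kyefen is earned (B12).
With Kyefen, Qorrho, and Orbpel, Tovash is earned (B11).
With Tovash and Kyefen, Haldal is earned (B8).
With Wynule and Haldal, Gorzel is earned (B5).
Zanzan would need Xelqor (B3), but Xelqor is never earned. Arcnex would need Selqil and Xelqor (B1), but Xelqor is never earned. Dorval would need Orbpel and Arcnex (B4), but Arcnex is never earned.

Gorzel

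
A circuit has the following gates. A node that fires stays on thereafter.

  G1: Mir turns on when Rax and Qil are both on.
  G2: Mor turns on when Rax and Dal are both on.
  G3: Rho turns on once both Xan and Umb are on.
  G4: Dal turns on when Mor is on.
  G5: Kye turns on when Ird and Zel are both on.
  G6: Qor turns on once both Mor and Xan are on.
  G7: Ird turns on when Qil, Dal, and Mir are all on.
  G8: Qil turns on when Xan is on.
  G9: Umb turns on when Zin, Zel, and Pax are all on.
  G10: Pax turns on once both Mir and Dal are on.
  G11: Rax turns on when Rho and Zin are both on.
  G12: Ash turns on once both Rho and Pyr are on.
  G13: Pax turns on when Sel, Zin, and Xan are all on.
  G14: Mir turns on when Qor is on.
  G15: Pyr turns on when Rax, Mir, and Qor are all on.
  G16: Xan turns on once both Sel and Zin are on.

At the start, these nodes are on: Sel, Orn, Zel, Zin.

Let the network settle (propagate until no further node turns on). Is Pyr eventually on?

Pyr would need Rax, Mir, and Qor (G15), but Qor never turns on.

No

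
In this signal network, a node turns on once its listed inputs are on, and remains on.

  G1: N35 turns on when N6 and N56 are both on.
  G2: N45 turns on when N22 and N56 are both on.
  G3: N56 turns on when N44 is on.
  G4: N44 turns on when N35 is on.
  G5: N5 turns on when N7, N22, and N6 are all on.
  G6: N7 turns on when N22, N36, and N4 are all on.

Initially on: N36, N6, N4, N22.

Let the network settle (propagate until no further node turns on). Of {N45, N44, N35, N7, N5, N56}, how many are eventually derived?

2

N22, N36, and N4 are on, so N7 turns on (G6).
N7, N22, and N6 are on, so N5 turns on (G5).
N45 would need N22 and N56 (G2), but N56 never turns on.
N44 would need N35 (G4), but N35 never turns on.
N35 would need N6 and N56 (G1), but N56 never turns on.
N7: reached.
N5: reached.
N56 would need N44 (G3), but N44 never turns on.
Reached: N7 and N5 — 2 of the 6.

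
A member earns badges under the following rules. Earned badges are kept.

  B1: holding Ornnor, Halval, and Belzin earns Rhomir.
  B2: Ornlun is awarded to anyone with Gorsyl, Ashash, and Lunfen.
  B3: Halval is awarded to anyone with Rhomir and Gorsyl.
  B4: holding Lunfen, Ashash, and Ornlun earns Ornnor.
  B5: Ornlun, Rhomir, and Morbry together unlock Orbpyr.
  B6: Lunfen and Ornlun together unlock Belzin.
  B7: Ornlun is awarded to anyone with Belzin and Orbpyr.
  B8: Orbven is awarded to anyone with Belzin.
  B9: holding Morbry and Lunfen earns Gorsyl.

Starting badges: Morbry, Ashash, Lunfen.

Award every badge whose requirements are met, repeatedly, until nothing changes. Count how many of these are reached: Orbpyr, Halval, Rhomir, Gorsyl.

With Morbry and Lunfen, Gorsyl is earned (B9).
Orbpyr would need Ornlun, Rhomir, and Morbry (B5), but Rhomir is never earned.
Halval would need Rhomir and Gorsyl (B3), but Rhomir is never earned.
Rhomir would need Ornnor, Halval, and Belzin (B1), but Halval is never earned.
Gorsyl: reached.
Reached: Gorsyl — 1 of the 4.

1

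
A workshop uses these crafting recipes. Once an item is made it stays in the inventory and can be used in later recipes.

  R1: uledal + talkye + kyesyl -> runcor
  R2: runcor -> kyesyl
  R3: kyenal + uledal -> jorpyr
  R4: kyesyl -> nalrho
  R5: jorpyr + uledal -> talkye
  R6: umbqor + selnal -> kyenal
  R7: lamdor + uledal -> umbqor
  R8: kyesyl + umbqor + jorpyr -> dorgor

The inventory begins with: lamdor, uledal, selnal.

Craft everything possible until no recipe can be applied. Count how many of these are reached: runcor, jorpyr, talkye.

2

lamdor + uledal -> umbqor (R7).
Using R6, umbqor and selnal make kyenal.
kyenal + uledal -> jorpyr (R3).
jorpyr + uledal -> talkye (R5).
runcor would need uledal, talkye, and kyesyl (R1), but kyesyl is never obtained.
jorpyr: reached.
talkye: reached.
Reached: jorpyr and talkye — 2 of the 3.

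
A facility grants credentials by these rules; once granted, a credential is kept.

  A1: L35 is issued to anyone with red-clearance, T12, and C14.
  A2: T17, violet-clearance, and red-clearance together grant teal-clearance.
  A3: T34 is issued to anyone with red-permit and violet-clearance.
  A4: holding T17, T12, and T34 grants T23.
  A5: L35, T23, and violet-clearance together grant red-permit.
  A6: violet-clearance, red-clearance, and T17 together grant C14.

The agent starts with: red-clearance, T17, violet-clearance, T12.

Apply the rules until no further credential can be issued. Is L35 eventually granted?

Yes

Holding violet-clearance, red-clearance, and T17 grants C14 (A6).
Holding red-clearance, T12, and C14 grants L35 (A1).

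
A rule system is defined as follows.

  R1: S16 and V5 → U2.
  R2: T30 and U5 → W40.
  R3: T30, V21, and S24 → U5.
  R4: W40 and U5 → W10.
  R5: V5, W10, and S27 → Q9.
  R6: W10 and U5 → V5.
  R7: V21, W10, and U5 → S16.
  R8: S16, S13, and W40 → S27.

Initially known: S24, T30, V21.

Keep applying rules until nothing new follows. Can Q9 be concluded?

No

Q9 would need V5, W10, and S27 (R5), but S27 is never established.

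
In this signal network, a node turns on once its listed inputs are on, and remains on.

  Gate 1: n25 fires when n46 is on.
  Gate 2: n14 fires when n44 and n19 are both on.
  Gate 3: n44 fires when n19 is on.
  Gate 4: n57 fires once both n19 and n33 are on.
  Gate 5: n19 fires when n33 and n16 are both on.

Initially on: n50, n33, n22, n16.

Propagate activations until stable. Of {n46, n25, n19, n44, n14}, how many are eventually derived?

3

Gate 5: n33 and n16 on → n19 on.
n19 is on, so n44 fires (Gate 3).
n44 and n19 are on, so n14 fires (Gate 2).
No rule produces n46, and it is not given.
n25 would need n46 (Gate 1), but n46 never turns on.
n19: reached.
n44: reached.
n14: reached.
Reached: n19, n44, and n14 — 3 of the 5.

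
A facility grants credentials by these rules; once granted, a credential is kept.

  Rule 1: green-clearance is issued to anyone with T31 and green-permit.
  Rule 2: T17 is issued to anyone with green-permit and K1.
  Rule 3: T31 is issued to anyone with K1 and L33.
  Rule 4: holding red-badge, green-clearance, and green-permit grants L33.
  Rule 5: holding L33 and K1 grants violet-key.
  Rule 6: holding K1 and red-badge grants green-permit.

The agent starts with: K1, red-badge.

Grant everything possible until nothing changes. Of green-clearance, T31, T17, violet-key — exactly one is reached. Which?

T17

Holding K1 and red-badge grants green-permit (Rule 6).
Holding green-permit and K1 grants T17 (Rule 2).
T31 would need K1 and L33 (Rule 3), but L33 is never granted. green-clearance would need T31 and green-permit (Rule 1), but T31 is never granted. violet-key would need L33 and K1 (Rule 5), but L33 is never granted.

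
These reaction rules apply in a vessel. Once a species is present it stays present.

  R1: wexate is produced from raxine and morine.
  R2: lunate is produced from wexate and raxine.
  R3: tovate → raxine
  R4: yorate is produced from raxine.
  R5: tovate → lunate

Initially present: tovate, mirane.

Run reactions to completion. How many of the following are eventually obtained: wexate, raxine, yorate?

2

tovate present → raxine forms (R3).
raxine present → yorate forms (R4).
wexate would need raxine and morine (R1), but morine never forms.
raxine: reached.
yorate: reached.
Reached: raxine and yorate — 2 of the 3.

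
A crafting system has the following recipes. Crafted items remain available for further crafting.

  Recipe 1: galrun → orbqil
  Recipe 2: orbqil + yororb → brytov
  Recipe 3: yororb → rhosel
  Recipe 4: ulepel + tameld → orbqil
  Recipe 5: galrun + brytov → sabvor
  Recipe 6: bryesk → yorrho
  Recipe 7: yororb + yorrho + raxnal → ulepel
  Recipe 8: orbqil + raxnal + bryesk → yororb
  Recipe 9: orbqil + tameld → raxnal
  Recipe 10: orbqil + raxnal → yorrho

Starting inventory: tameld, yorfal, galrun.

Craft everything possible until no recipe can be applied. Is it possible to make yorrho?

Yes

Using Recipe 1, galrun makes orbqil.
Using Recipe 9, orbqil and tameld make raxnal.
Using Recipe 10, orbqil and raxnal make yorrho.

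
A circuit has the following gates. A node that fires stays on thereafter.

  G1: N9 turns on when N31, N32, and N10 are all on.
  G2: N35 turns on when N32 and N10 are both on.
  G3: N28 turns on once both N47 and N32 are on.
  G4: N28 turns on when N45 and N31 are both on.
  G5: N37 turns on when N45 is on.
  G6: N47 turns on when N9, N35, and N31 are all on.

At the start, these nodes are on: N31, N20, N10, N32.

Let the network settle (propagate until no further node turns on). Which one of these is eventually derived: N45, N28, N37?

N28

N31, N32, and N10 are on, so N9 turns on (G1).
G2: N32 and N10 on → N35 on.
G6: N9, N35, and N31 on → N47 on.
G3: N47 and N32 on → N28 on.
No rule produces N45, and it is not given. N37 would need N45 (G5), but N45 never turns on.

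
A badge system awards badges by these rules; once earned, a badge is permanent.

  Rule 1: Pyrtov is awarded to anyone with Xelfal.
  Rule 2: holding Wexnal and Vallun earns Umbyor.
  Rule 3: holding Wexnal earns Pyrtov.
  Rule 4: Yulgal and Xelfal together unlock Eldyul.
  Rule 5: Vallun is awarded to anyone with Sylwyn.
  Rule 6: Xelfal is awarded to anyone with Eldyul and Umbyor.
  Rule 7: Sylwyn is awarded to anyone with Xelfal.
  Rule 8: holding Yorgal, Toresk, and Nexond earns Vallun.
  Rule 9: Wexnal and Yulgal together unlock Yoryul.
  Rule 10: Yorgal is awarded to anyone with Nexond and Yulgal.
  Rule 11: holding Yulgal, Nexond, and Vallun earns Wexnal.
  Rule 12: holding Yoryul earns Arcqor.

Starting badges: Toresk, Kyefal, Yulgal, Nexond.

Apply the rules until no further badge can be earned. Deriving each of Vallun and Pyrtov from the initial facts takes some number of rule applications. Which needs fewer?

Vallun: With Nexond and Yulgal, Yorgal is earned (Rule 10). With Yorgal, Toresk, and Nexond, Vallun is earned (Rule 8). [2 rule applications]
Pyrtov: With Nexond and Yulgal, Yorgal is earned (Rule 10). With Yorgal, Toresk, and Nexond, Vallun is earned (Rule 8). With Yulgal, Nexond, and Vallun, Wexnal is earned (Rule 11). With Wexnal, Pyrtov is earned (Rule 3). [4 rule applications]
Vallun needs fewer.

Vallun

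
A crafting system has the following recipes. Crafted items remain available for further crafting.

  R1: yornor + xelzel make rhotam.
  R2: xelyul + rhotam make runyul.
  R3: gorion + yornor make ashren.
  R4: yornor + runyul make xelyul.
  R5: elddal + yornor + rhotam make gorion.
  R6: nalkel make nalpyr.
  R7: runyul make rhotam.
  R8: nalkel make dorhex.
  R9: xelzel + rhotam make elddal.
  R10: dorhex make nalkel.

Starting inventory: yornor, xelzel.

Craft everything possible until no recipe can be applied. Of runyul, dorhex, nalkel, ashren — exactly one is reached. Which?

ashren

yornor + xelzel → rhotam (R1).
Using R9, xelzel and rhotam make elddal.
elddal + yornor + rhotam → gorion (R5).
Using R3, gorion and yornor make ashren.
nalkel would need dorhex (R10), but dorhex is never obtained. runyul would need xelyul and rhotam (R2), but xelyul is never obtained. dorhex would need nalkel (R8), but nalkel is never obtained.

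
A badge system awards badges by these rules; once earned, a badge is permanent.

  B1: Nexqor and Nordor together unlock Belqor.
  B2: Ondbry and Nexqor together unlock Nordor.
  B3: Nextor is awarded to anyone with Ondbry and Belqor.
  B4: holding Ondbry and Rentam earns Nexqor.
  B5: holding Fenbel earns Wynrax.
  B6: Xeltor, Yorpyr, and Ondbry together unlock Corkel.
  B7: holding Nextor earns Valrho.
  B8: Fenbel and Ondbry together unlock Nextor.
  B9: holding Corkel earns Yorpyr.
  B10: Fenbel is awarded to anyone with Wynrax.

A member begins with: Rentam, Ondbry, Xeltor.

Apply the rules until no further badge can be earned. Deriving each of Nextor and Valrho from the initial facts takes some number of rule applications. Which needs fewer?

Nextor

Nextor: With Ondbry and Rentam, Nexqor is earned (B4). With Ondbry and Nexqor, Nordor is earned (B2). With Nexqor and Nordor, Belqor is earned (B1). With Ondbry and Belqor, Nextor is earned (B3). [4 rule applications]
Valrho: With Ondbry and Rentam, Nexqor is earned (B4). With Ondbry and Nexqor, Nordor is earned (B2). With Nexqor and Nordor, Belqor is earned (B1). With Ondbry and Belqor, Nextor is earned (B3). With Nextor, Valrho is earned (B7). [5 rule applications]
Nextor needs fewer.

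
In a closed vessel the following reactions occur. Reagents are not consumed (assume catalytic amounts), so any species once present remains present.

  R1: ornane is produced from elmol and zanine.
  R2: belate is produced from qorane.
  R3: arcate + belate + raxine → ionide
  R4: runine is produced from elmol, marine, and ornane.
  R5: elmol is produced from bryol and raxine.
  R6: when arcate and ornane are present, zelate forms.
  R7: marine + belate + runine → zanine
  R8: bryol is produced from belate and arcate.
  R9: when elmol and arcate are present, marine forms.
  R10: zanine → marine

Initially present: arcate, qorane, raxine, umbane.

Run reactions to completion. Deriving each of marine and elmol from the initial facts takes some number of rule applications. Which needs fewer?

elmol

elmol: qorane present → belate forms (R2). belate and arcate present → bryol forms (R8). bryol and raxine present → elmol forms (R5). [3 rule applications]
marine: qorane present → belate forms (R2). belate and arcate present → bryol forms (R8). bryol and raxine present → elmol forms (R5). elmol and arcate present → marine forms (R9). [4 rule applications]
elmol needs fewer.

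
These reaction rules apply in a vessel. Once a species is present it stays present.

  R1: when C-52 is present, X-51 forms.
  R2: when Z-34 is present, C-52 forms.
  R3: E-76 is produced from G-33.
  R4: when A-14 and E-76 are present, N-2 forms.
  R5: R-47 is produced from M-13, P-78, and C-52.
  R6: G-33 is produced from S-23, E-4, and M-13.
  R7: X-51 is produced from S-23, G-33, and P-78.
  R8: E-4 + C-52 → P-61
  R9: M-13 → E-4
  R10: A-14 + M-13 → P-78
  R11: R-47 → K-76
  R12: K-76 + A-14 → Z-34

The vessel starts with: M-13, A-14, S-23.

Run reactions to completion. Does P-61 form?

No

P-61 would need E-4 and C-52 (R8), but C-52 never forms.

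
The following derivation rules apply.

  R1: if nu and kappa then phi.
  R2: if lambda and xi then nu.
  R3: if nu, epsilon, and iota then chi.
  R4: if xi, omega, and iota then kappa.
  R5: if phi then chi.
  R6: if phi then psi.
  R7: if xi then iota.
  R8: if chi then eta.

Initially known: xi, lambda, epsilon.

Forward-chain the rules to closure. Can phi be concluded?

No

phi would need nu and kappa (R1), but kappa is never established.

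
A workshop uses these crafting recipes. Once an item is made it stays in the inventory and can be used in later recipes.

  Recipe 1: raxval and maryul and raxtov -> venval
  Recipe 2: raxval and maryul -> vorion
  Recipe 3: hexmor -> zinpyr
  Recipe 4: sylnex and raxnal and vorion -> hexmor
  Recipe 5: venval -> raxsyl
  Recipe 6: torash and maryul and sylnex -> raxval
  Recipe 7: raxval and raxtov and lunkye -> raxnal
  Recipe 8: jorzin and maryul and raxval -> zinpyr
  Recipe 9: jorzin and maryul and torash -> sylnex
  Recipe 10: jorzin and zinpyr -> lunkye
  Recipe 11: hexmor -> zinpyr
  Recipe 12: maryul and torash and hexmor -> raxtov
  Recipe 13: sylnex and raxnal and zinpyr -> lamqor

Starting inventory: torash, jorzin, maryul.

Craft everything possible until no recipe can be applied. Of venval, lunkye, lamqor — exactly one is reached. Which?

lunkye

jorzin and maryul and torash -> sylnex (Recipe 9).
torash and maryul and sylnex -> raxval (Recipe 6).
Using Recipe 8, jorzin, maryul, and raxval make zinpyr.
jorzin and zinpyr -> lunkye (Recipe 10).
lamqor would need sylnex, raxnal, and zinpyr (Recipe 13), but raxnal is never obtained. venval would need raxval, maryul, and raxtov (Recipe 1), but raxtov is never obtained.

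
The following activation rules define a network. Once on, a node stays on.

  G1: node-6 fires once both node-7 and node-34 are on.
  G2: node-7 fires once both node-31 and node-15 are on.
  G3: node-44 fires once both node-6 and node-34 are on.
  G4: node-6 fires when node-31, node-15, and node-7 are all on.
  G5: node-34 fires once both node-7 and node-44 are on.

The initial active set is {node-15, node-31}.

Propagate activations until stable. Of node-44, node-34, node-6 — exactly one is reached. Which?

node-31 and node-15 are on, so node-7 fires (G2).
G4: node-31, node-15, and node-7 on → node-6 on.
node-44 would need node-6 and node-34 (G3), but node-34 never turns on. node-34 would need node-7 and node-44 (G5), but node-44 never turns on.

node-6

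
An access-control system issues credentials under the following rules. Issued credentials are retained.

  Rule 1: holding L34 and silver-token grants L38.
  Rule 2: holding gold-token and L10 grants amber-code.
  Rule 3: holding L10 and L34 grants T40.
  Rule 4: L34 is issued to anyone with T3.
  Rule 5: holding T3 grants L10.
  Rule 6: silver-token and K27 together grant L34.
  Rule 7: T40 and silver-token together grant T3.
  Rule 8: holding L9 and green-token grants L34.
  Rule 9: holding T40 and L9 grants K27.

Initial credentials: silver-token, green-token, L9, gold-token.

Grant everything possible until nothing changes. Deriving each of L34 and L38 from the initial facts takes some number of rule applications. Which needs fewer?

L34: Holding L9 and green-token grants L34 (Rule 8). [1 rule application]
L38: Holding L9 and green-token grants L34 (Rule 8). Holding L34 and silver-token grants L38 (Rule 1). [2 rule applications]
L34 needs fewer.

L34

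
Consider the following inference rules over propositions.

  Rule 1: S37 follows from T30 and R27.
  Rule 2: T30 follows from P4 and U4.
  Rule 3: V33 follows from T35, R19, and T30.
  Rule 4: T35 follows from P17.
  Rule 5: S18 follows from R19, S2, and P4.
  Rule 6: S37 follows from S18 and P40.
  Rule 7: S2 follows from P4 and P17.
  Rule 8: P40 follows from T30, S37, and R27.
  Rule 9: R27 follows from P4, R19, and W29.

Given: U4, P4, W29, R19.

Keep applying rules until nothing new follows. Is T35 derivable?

T35 would need P17 (Rule 4), but P17 is never established.

No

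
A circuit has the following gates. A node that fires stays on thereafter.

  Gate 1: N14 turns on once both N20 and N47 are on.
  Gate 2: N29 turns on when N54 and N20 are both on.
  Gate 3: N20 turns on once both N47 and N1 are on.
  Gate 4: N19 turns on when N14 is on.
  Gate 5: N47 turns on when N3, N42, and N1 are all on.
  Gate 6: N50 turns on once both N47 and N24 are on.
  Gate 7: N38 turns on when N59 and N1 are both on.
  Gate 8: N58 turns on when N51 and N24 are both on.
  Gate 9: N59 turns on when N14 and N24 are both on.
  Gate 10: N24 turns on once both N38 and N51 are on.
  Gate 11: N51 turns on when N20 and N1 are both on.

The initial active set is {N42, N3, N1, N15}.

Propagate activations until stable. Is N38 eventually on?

N38 would need N59 and N1 (Gate 7), but N59 never turns on.

No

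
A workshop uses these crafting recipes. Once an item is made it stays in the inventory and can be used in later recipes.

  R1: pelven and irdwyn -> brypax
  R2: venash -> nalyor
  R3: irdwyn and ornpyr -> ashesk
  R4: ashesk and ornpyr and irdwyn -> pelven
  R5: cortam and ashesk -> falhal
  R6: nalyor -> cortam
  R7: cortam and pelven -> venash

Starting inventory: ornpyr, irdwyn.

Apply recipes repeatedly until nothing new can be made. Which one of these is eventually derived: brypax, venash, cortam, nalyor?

brypax

Using R3, irdwyn and ornpyr make ashesk.
Using R4, ashesk, ornpyr, and irdwyn make pelven.
pelven and irdwyn -> brypax (R1).
cortam would need nalyor (R6), but nalyor is never obtained. venash would need cortam and pelven (R7), but cortam is never obtained. nalyor would need venash (R2), but venash is never obtained.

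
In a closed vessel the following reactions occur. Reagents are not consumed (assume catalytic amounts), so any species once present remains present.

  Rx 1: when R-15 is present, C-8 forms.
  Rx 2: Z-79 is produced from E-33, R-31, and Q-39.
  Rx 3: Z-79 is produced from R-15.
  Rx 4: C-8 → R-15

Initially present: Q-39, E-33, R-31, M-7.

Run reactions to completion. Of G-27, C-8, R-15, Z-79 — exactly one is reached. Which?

E-33, R-31, and Q-39 present → Z-79 forms (Rx 2).
No rule produces G-27, and it is not given. C-8 would need R-15 (Rx 1), but R-15 never forms. R-15 would need C-8 (Rx 4), but C-8 never forms.

Z-79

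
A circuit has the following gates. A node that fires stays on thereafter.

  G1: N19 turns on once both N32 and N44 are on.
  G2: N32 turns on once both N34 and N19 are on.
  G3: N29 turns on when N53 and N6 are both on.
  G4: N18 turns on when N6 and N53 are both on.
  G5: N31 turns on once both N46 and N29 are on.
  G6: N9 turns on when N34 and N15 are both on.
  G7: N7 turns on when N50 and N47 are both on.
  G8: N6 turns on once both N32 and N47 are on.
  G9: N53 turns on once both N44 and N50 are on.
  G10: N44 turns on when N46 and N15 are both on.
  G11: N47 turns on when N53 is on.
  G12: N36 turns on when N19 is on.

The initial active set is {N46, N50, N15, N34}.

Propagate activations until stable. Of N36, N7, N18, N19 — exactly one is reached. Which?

N7

N46 and N15 are on, so N44 turns on (G10).
N44 and N50 are on, so N53 turns on (G9).
G11: N53 on → N47 on.
N50 and N47 are on, so N7 turns on (G7).
N18 would need N6 and N53 (G4), but N6 never turns on. N19 would need N32 and N44 (G1), but N32 never turns on. N36 would need N19 (G12), but N19 never turns on.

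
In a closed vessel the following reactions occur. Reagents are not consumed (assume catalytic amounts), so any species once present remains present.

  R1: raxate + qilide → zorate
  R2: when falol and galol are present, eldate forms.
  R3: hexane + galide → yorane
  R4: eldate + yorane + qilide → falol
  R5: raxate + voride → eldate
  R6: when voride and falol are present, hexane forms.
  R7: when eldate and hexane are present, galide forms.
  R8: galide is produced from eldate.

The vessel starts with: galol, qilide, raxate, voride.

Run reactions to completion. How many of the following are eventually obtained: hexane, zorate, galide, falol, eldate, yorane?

raxate and qilide present → zorate forms (R1).
raxate and voride present → eldate forms (R5).
eldate present → galide forms (R8).
hexane would need voride and falol (R6), but falol never forms.
zorate: reached.
galide: reached.
falol would need eldate, yorane, and qilide (R4), but yorane never forms.
eldate: reached.
yorane would need hexane and galide (R3), but hexane never forms.
Reached: zorate, galide, and eldate — 3 of the 6.

3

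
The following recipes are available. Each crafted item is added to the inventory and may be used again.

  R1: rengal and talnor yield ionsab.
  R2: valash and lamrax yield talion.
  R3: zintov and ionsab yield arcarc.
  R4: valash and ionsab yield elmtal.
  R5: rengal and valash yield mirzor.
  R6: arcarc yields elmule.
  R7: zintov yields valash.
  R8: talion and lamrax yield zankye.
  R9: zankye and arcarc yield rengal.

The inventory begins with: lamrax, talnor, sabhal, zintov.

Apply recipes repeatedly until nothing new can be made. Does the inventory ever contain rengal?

rengal would need zankye and arcarc (R9), but arcarc is never obtained.

No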